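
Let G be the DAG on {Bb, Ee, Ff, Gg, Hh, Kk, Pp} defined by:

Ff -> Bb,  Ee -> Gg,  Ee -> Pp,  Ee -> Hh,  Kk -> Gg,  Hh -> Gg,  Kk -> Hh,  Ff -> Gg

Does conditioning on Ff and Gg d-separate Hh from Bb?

Enumerating the 3 paths from Hh to Bb and testing each for blocking by {Ff, Gg}:
Path 1: Hh ← Kk → Gg ← Ff → Bb
  Ff is a fork here and Ff is conditioned on, so the path is blocked at Ff.
Path 2: Hh ← Ee → Gg ← Ff → Bb
  Ff is a fork here and Ff is conditioned on, so the path is blocked at Ff.
Path 3: Hh → Gg ← Ff → Bb
  Ff is a fork here and Ff is conditioned on, so the path is blocked at Ff.
All paths are blocked; Hh ⊥ Bb | {Ff, Gg} holds.

Yes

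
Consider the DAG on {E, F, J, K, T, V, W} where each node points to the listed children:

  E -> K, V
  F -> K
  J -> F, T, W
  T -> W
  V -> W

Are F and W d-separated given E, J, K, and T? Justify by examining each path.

Yes — F and W are d-separated given {E, J, K, T}.

We examine all 3 paths between F and W:
Path 1: F ← J → T → W
  J is a fork here and J is conditioned on, so the path is blocked at J.
Path 2: F ← J → W
  J is a fork here and J is conditioned on, so the path is blocked at J.
Path 3: F → K ← E → V → W
  E is a fork here and E is conditioned on, so the path is blocked at E.
Since every path is blocked, d-separation holds.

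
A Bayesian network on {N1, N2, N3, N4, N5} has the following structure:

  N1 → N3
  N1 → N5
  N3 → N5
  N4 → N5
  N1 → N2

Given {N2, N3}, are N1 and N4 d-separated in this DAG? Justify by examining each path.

There are 2 undirected paths between N1 and N4; checking each against the conditioning set {N2, N3}:
  1. N1 → N5 ← N4 — N5:collider[blocks] ⇒ blocked
  2. N1 → N3 → N5 ← N4 — N3:chain[blocks]; N5:collider[blocks] ⇒ blocked
Every path is blocked, so N1 and N4 are d-separated given {N2, N3}.

Yes — N1 and N4 are d-separated given {N2, N3}.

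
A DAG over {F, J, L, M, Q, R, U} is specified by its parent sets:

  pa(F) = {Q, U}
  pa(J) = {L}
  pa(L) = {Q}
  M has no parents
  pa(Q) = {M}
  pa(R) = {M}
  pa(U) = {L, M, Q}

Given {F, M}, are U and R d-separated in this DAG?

Enumerating the 4 paths from U to R and testing each for blocking by {F, M}:
Path 1: U ← Q ← M → R
  M is a fork here and M is conditioned on, so the path is blocked at M.
Path 2: U ← L ← Q ← M → R
  M is a fork here and M is conditioned on, so the path is blocked at M.
Path 3: U ← M → R
  M is a fork here and M is conditioned on, so the path is blocked at M.
Path 4: U → F ← Q ← M → R
  M is a fork here and M is conditioned on, so the path is blocked at M.
Every path is blocked, so U and R are d-separated given {F, M}.

Yes — U and R are d-separated given {F, M}.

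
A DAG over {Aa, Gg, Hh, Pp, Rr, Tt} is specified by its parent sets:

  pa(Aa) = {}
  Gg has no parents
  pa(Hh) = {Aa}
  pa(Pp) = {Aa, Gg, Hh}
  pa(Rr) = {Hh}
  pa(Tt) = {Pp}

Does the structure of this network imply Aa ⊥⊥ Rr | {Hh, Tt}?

2 paths connect Aa and Rr; each must be blocked for d-separation to hold:
  1. Aa → Hh → Rr — Hh:chain[blocks] ⇒ blocked
  2. Aa → Pp ← Hh → Rr — Pp:collider[open]; Hh:fork[blocks] ⇒ blocked
All paths are blocked; Aa ⊥ Rr | {Hh, Tt} holds.

Yes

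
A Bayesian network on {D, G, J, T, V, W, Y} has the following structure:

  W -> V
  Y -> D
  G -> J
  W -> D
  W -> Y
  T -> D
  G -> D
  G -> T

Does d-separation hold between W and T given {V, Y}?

Yes

We examine all 4 paths between W and T:
Path 1: W → Y → D ← T
  Y is a chain here and Y is conditioned on, so the path is blocked at Y.
Path 2: W → Y → D ← G → T
  Y is a chain here and Y is conditioned on, so the path is blocked at Y.
Path 3: W → D ← T
  D is a collider here and neither D nor any of its descendants is conditioned on, so the collider stays closed — the path is blocked at D.
Path 4: W → D ← G → T
  D is a collider here and neither D nor any of its descendants is conditioned on, so the collider stays closed — the path is blocked at D.
All paths are blocked; W ⊥ T | {V, Y} holds.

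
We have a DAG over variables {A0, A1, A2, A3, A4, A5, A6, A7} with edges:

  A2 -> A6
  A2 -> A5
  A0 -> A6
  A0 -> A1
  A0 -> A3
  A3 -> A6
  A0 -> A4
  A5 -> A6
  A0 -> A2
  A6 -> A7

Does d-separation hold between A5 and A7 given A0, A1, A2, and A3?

We examine all 4 paths between A5 and A7:
Path 1: A5 ← A2 ← A0 → A3 → A6 → A7
  A2 is a chain here and A2 is conditioned on, so the path is blocked at A2.
Path 2: A5 ← A2 ← A0 → A6 → A7
  A2 is a chain here and A2 is conditioned on, so the path is blocked at A2.
Path 3: A5 ← A2 → A6 → A7
  A2 is a fork here and A2 is conditioned on, so the path is blocked at A2.
Path 4: A5 → A6 → A7
  A6 is a chain and A6 is not conditioned on — no node blocks this path, so it is active.
At least one path is unblocked, so d-separation fails.

No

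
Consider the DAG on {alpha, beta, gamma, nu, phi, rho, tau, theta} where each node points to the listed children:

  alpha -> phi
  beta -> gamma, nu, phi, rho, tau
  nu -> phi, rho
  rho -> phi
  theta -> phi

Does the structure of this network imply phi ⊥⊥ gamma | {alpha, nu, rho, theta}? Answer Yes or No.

We examine all 5 paths between phi and gamma:
Path 1: phi ← nu ← beta → gamma
  nu is a chain here and nu is conditioned on, so the path is blocked at nu.
Path 2: phi ← nu → rho ← beta → gamma
  nu is a fork here and nu is conditioned on, so the path is blocked at nu.
Path 3: phi ← beta → gamma
  beta is a fork and beta is not conditioned on — no node blocks this path, so it is active.
Path 4: phi ← rho ← nu ← beta → gamma
  rho is a chain here and rho is conditioned on, so the path is blocked at rho.
Path 5: phi ← rho ← beta → gamma
  rho is a chain here and rho is conditioned on, so the path is blocked at rho.
Because an active path exists, phi and gamma are not d-separated.

No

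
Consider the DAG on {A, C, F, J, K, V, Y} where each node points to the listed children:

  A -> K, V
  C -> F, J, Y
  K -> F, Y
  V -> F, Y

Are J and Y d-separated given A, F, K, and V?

No

We examine all 5 paths between J and Y:
Path 1: J ← C → Y
  C is a fork and C is not conditioned on — no node blocks this path, so it is active.
Path 2: J ← C → F ← K → Y
  K is a fork here and K is conditioned on, so the path is blocked at K.
Path 3: J ← C → F ← K ← A → V → Y
  K is a chain here and K is conditioned on, so the path is blocked at K.
Path 4: J ← C → F ← V → Y
  V is a fork here and V is conditioned on, so the path is blocked at V.
Path 5: J ← C → F ← V ← A → K → Y
  V is a chain here and V is conditioned on, so the path is blocked at V.
At least one path is unblocked, so d-separation fails.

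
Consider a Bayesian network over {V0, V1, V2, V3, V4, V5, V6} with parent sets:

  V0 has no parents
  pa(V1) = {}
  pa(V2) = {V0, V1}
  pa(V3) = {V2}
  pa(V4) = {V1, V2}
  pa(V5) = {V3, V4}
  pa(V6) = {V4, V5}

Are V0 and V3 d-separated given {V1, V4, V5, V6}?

No

We examine all 5 paths between V0 and V3:
Path 1: V0 → V2 → V3
  V2 is a chain and V2 is not conditioned on — no node blocks this path, so it is active.
Path 2: V0 → V2 ← V1 → V4 → V5 ← V3
  V1 is a fork here and V1 is conditioned on, so the path is blocked at V1.
Path 3: V0 → V2 ← V1 → V4 → V6 ← V5 ← V3
  V1 is a fork here and V1 is conditioned on, so the path is blocked at V1.
Path 4: V0 → V2 → V4 → V5 ← V3
  V4 is a chain here and V4 is conditioned on, so the path is blocked at V4.
Path 5: V0 → V2 → V4 → V6 ← V5 ← V3
  V4 is a chain here and V4 is conditioned on, so the path is blocked at V4.
At least one path is unblocked, so d-separation fails.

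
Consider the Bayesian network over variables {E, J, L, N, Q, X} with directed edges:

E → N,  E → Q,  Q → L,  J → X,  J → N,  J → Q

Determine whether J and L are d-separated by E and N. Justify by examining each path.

2 paths connect J and L; each must be blocked for d-separation to hold:
  1. J → Q → L — Q:chain[open] ⇒ active
  2. J → N ← E → Q → L — N:collider[open]; E:fork[blocks]; Q:chain[open] ⇒ blocked
Since the path J → Q → L is active, J and L are not d-separated given {E, N}.

No — J and L are not d-separated given {E, N}.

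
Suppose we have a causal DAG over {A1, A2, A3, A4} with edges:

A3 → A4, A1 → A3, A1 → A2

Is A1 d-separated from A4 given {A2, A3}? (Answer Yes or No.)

Yes — A1 and A4 are d-separated given {A2, A3}.

Only one path connects A1 and A4:
Path 1: A1 → A3 → A4
  A3 is a chain here and A3 is conditioned on, so the path is blocked at A3.
All paths are blocked; A1 ⊥ A4 | {A2, A3} holds.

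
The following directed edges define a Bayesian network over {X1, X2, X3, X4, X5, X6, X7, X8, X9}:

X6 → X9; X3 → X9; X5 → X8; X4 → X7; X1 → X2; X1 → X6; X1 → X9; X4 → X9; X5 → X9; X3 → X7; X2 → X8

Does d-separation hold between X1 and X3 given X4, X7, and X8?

Yes

We examine all 6 paths between X1 and X3:
  1. X1 → X2 → X8 ← X5 → X9 ← X3 — X2:chain[open]; X8:collider[open]; X5:fork[open]; X9:collider[blocks] ⇒ blocked
  2. X1 → X2 → X8 ← X5 → X9 ← X4 → X7 ← X3 — X2:chain[open]; X8:collider[open]; X5:fork[open]; X9:collider[blocks]; X4:fork[blocks]; X7:collider[open] ⇒ blocked
  3. X1 → X6 → X9 ← X3 — X6:chain[open]; X9:collider[blocks] ⇒ blocked
  4. X1 → X6 → X9 ← X4 → X7 ← X3 — X6:chain[open]; X9:collider[blocks]; X4:fork[blocks]; X7:collider[open] ⇒ blocked
  5. X1 → X9 ← X3 — X9:collider[blocks] ⇒ blocked
  6. X1 → X9 ← X4 → X7 ← X3 — X9:collider[blocks]; X4:fork[blocks]; X7:collider[open] ⇒ blocked
All paths are blocked; X1 ⊥ X3 | {X4, X7, X8} holds.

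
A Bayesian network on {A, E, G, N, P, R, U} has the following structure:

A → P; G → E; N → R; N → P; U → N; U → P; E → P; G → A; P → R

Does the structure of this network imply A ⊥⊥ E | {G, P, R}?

Enumerating the 2 paths from A to E and testing each for blocking by {G, P, R}:
Path 1: A ← G → E
  G is a fork here and G is conditioned on, so the path is blocked at G.
Path 2: A → P ← E
  P is a collider and P is conditioned on, which opens it — no node blocks this path, so it is active.
Since the path A → P ← E is active, A and E are not d-separated given {G, P, R}.

No — A and E are not d-separated given {G, P, R}.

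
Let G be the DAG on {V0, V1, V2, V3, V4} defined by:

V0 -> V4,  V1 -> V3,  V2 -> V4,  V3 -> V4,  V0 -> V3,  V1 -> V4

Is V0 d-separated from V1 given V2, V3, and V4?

4 paths connect V0 and V1; each must be blocked for d-separation to hold:
  1. V0 → V4 ← V1 — V4:collider[open] ⇒ active
  2. V0 → V4 ← V3 ← V1 — V4:collider[open]; V3:chain[blocks] ⇒ blocked
  3. V0 → V3 → V4 ← V1 — V3:chain[blocks]; V4:collider[open] ⇒ blocked
  4. V0 → V3 ← V1 — V3:collider[open] ⇒ active
Because an active path exists, V0 and V1 are not d-separated.

No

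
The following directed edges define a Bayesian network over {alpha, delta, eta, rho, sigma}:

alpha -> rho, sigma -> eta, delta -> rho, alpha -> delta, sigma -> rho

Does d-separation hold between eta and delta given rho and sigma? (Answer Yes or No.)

2 paths connect eta and delta; each must be blocked for d-separation to hold:
  1. eta ← sigma → rho ← delta — sigma:fork[blocks]; rho:collider[open] ⇒ blocked
  2. eta ← sigma → rho ← alpha → delta — sigma:fork[blocks]; rho:collider[open]; alpha:fork[open] ⇒ blocked
Since every path is blocked, d-separation holds.

Yes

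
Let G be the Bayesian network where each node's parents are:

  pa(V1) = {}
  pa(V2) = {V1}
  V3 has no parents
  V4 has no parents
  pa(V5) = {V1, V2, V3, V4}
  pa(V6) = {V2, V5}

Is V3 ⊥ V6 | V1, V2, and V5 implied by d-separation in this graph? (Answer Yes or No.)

Yes

Enumerating the 3 paths from V3 to V6 and testing each for blocking by {V1, V2, V5}:
  1. V3 → V5 ← V1 → V2 → V6 — V5:collider[open]; V1:fork[blocks]; V2:chain[blocks] ⇒ blocked
  2. V3 → V5 → V6 — V5:chain[blocks] ⇒ blocked
  3. V3 → V5 ← V2 → V6 — V5:collider[open]; V2:fork[blocks] ⇒ blocked
Every path is blocked, so V3 and V6 are d-separated given {V1, V2, V5}.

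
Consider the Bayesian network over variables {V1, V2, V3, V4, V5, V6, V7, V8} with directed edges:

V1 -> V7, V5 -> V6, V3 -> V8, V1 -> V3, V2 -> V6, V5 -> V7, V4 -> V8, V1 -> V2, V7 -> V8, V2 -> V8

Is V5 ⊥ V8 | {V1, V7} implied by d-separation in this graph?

Enumerating the 6 paths from V5 to V8 and testing each for blocking by {V1, V7}:
  1. V5 → V7 → V8 — V7:chain[blocks] ⇒ blocked
  2. V5 → V7 ← V1 → V3 → V8 — V7:collider[open]; V1:fork[blocks]; V3:chain[open] ⇒ blocked
  3. V5 → V7 ← V1 → V2 → V8 — V7:collider[open]; V1:fork[blocks]; V2:chain[open] ⇒ blocked
  4. V5 → V6 ← V2 → V8 — V6:collider[blocks]; V2:fork[open] ⇒ blocked
  5. V5 → V6 ← V2 ← V1 → V7 → V8 — V6:collider[blocks]; V2:chain[open]; V1:fork[blocks]; V7:chain[blocks] ⇒ blocked
  6. V5 → V6 ← V2 ← V1 → V3 → V8 — V6:collider[blocks]; V2:chain[open]; V1:fork[blocks]; V3:chain[open] ⇒ blocked
Since every path is blocked, d-separation holds.

Yes — V5 and V8 are d-separated given {V1, V7}.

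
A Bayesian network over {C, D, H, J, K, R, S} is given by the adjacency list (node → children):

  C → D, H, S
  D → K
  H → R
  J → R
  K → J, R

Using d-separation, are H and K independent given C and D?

Yes

There are 3 undirected paths between H and K; checking each against the conditioning set {C, D}:
  1. H → R ← J ← K — R:collider[blocks]; J:chain[open] ⇒ blocked
  2. H → R ← K — R:collider[blocks] ⇒ blocked
  3. H ← C → D → K — C:fork[blocks]; D:chain[blocks] ⇒ blocked
Every path is blocked, so H and K are d-separated given {C, D}.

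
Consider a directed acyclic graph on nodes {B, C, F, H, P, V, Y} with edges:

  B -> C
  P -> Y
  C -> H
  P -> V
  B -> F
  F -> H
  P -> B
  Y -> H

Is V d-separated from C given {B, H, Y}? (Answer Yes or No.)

Enumerating the 4 paths from V to C and testing each for blocking by {B, H, Y}:
Path 1: V ← P → B → C
  B is a chain here and B is conditioned on, so the path is blocked at B.
Path 2: V ← P → B → F → H ← C
  B is a chain here and B is conditioned on, so the path is blocked at B.
Path 3: V ← P → Y → H ← C
  Y is a chain here and Y is conditioned on, so the path is blocked at Y.
Path 4: V ← P → Y → H ← F ← B → C
  Y is a chain here and Y is conditioned on, so the path is blocked at Y.
Every path is blocked, so V and C are d-separated given {B, H, Y}.

Yes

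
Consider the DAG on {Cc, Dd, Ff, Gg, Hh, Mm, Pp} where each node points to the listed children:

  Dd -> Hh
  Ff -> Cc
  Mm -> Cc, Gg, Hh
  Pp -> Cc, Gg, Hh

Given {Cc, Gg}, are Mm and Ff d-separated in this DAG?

3 paths connect Mm and Ff; each must be blocked for d-separation to hold:
Path 1: Mm → Gg ← Pp → Cc ← Ff
  Gg is a collider and Gg is conditioned on, which opens it; Pp is a fork and Pp is not conditioned on; Cc is a collider and Cc is conditioned on, which opens it — no node blocks this path, so it is active.
Path 2: Mm → Cc ← Ff
  Cc is a collider and Cc is conditioned on, which opens it — no node blocks this path, so it is active.
Path 3: Mm → Hh ← Pp → Cc ← Ff
  Hh is a collider here and neither Hh nor any of its descendants is conditioned on, so the collider stays closed — the path is blocked at Hh.
Because an active path exists, Mm and Ff are not d-separated.

No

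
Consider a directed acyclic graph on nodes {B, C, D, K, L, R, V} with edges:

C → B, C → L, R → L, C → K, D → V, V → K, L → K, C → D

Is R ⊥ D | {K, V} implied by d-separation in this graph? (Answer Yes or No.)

No

There are 4 undirected paths between R and D; checking each against the conditioning set {K, V}:
Path 1: R → L → K ← V ← D
  V is a chain here and V is conditioned on, so the path is blocked at V.
Path 2: R → L → K ← C → D
  L is a chain and L is not conditioned on; K is a collider and K is conditioned on, which opens it; C is a fork and C is not conditioned on — no node blocks this path, so it is active.
Path 3: R → L ← C → D
  L is a collider and its descendant K is conditioned on, which opens it; C is a fork and C is not conditioned on — no node blocks this path, so it is active.
Path 4: R → L ← C → K ← V ← D
  V is a chain here and V is conditioned on, so the path is blocked at V.
Since the path R → L → K ← C → D is active, R and D are not d-separated given {K, V}.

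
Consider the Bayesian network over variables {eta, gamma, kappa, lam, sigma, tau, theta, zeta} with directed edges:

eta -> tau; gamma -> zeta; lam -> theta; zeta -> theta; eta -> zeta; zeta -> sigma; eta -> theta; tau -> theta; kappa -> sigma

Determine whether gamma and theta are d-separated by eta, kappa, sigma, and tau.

We examine all 3 paths between gamma and theta:
Path 1: gamma → zeta ← eta → tau → theta
  eta is a fork here and eta is conditioned on, so the path is blocked at eta.
Path 2: gamma → zeta ← eta → theta
  eta is a fork here and eta is conditioned on, so the path is blocked at eta.
Path 3: gamma → zeta → theta
  zeta is a chain and zeta is not conditioned on — no node blocks this path, so it is active.
Since the path gamma → zeta → theta is active, gamma and theta are not d-separated given {eta, kappa, sigma, tau}.

No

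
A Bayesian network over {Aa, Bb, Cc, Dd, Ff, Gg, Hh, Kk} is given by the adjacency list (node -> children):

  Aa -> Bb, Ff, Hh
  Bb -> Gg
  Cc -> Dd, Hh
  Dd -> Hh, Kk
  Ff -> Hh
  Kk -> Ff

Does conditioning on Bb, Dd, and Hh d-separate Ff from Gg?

Yes

Enumerating the 4 paths from Ff to Gg and testing each for blocking by {Bb, Dd, Hh}:
Path 1: Ff → Hh ← Aa → Bb → Gg
  Bb is a chain here and Bb is conditioned on, so the path is blocked at Bb.
Path 2: Ff ← Kk ← Dd → Hh ← Aa → Bb → Gg
  Dd is a fork here and Dd is conditioned on, so the path is blocked at Dd.
Path 3: Ff ← Kk ← Dd ← Cc → Hh ← Aa → Bb → Gg
  Dd is a chain here and Dd is conditioned on, so the path is blocked at Dd.
Path 4: Ff ← Aa → Bb → Gg
  Bb is a chain here and Bb is conditioned on, so the path is blocked at Bb.
Every path is blocked, so Ff and Gg are d-separated given {Bb, Dd, Hh}.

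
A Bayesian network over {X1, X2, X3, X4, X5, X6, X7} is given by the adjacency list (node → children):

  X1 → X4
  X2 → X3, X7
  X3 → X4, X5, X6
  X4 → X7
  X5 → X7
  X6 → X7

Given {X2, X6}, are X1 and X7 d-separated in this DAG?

We examine all 4 paths between X1 and X7:
Path 1: X1 → X4 → X7
  X4 is a chain and X4 is not conditioned on — no node blocks this path, so it is active.
Path 2: X1 → X4 ← X3 → X6 → X7
  X4 is a collider here and neither X4 nor any of its descendants is conditioned on, so the collider stays closed — the path is blocked at X4.
Path 3: X1 → X4 ← X3 → X5 → X7
  X4 is a collider here and neither X4 nor any of its descendants is conditioned on, so the collider stays closed — the path is blocked at X4.
Path 4: X1 → X4 ← X3 ← X2 → X7
  X4 is a collider here and neither X4 nor any of its descendants is conditioned on, so the collider stays closed — the path is blocked at X4.
Because an active path exists, X1 and X7 are not d-separated.

No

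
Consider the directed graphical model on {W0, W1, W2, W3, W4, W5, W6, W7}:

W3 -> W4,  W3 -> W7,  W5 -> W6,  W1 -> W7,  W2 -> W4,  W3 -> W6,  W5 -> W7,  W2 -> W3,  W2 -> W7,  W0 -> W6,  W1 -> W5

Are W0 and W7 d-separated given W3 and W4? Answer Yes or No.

Enumerating the 5 paths from W0 to W7 and testing each for blocking by {W3, W4}:
Path 1: W0 → W6 ← W3 ← W2 → W7
  W6 is a collider here and neither W6 nor any of its descendants is conditioned on, so the collider stays closed — the path is blocked at W6.
Path 2: W0 → W6 ← W3 → W4 ← W2 → W7
  W6 is a collider here and neither W6 nor any of its descendants is conditioned on, so the collider stays closed — the path is blocked at W6.
Path 3: W0 → W6 ← W3 → W7
  W6 is a collider here and neither W6 nor any of its descendants is conditioned on, so the collider stays closed — the path is blocked at W6.
Path 4: W0 → W6 ← W5 ← W1 → W7
  W6 is a collider here and neither W6 nor any of its descendants is conditioned on, so the collider stays closed — the path is blocked at W6.
Path 5: W0 → W6 ← W5 → W7
  W6 is a collider here and neither W6 nor any of its descendants is conditioned on, so the collider stays closed — the path is blocked at W6.
Every path is blocked, so W0 and W7 are d-separated given {W3, W4}.

Yes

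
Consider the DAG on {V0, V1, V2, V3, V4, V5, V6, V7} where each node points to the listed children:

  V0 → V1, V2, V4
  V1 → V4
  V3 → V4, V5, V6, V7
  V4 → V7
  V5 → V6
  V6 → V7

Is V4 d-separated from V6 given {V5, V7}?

We examine all 6 paths between V4 and V6:
Path 1: V4 → V7 ← V6
  V7 is a collider and V7 is conditioned on, which opens it — no node blocks this path, so it is active.
Path 2: V4 → V7 ← V3 → V5 → V6
  V5 is a chain here and V5 is conditioned on, so the path is blocked at V5.
Path 3: V4 → V7 ← V3 → V6
  V7 is a collider and V7 is conditioned on, which opens it; V3 is a fork and V3 is not conditioned on — no node blocks this path, so it is active.
Path 4: V4 ← V3 → V5 → V6
  V5 is a chain here and V5 is conditioned on, so the path is blocked at V5.
Path 5: V4 ← V3 → V6
  V3 is a fork and V3 is not conditioned on — no node blocks this path, so it is active.
Path 6: V4 ← V3 → V7 ← V6
  V3 is a fork and V3 is not conditioned on; V7 is a collider and V7 is conditioned on, which opens it — no node blocks this path, so it is active.
Since the path V4 → V7 ← V6 is active, V4 and V6 are not d-separated given {V5, V7}.

No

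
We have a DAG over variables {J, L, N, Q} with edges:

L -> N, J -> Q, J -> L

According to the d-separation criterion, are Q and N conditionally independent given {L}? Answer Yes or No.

The only undirected path from Q to N is:
Path 1: Q ← J → L → N
  L is a chain here and L is conditioned on, so the path is blocked at L.
All paths are blocked; Q ⊥ N | {L} holds.

Yes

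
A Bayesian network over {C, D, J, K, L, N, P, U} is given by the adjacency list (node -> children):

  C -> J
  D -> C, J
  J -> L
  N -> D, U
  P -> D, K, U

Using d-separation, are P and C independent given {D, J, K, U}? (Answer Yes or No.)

Yes

We examine all 4 paths between P and C:
  1. P → D → C — D:chain[blocks] ⇒ blocked
  2. P → D → J ← C — D:chain[blocks]; J:collider[open] ⇒ blocked
  3. P → U ← N → D → C — U:collider[open]; N:fork[open]; D:chain[blocks] ⇒ blocked
  4. P → U ← N → D → J ← C — U:collider[open]; N:fork[open]; D:chain[blocks]; J:collider[open] ⇒ blocked
Every path is blocked, so P and C are d-separated given {D, J, K, U}.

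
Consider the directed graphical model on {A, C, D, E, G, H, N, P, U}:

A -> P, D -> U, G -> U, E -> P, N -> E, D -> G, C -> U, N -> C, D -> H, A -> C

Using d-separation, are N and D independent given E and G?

Enumerating the 4 paths from N to D and testing each for blocking by {E, G}:
Path 1: N → C → U ← D
  U is a collider here and neither U nor any of its descendants is conditioned on, so the collider stays closed — the path is blocked at U.
Path 2: N → C → U ← G ← D
  U is a collider here and neither U nor any of its descendants is conditioned on, so the collider stays closed — the path is blocked at U.
Path 3: N → E → P ← A → C → U ← D
  E is a chain here and E is conditioned on, so the path is blocked at E.
Path 4: N → E → P ← A → C → U ← G ← D
  E is a chain here and E is conditioned on, so the path is blocked at E.
All paths are blocked; N ⊥ D | {E, G} holds.

Yes — N and D are d-separated given {E, G}.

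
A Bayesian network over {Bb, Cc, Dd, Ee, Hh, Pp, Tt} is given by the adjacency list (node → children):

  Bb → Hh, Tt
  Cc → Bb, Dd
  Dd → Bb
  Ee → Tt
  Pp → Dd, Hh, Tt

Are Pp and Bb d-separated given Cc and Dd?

We examine all 4 paths between Pp and Bb:
Path 1: Pp → Dd ← Cc → Bb
  Cc is a fork here and Cc is conditioned on, so the path is blocked at Cc.
Path 2: Pp → Dd → Bb
  Dd is a chain here and Dd is conditioned on, so the path is blocked at Dd.
Path 3: Pp → Tt ← Bb
  Tt is a collider here and neither Tt nor any of its descendants is conditioned on, so the collider stays closed — the path is blocked at Tt.
Path 4: Pp → Hh ← Bb
  Hh is a collider here and neither Hh nor any of its descendants is conditioned on, so the collider stays closed — the path is blocked at Hh.
Every path is blocked, so Pp and Bb are d-separated given {Cc, Dd}.

Yes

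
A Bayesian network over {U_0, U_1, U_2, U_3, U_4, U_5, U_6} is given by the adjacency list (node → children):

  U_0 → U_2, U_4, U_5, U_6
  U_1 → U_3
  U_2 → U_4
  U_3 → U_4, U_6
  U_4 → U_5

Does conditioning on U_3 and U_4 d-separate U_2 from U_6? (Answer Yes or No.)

No — U_2 and U_6 are not d-separated given {U_3, U_4}.

Enumerating the 6 paths from U_2 to U_6 and testing each for blocking by {U_3, U_4}:
Path 1: U_2 → U_4 → U_5 ← U_0 → U_6
  U_4 is a chain here and U_4 is conditioned on, so the path is blocked at U_4.
Path 2: U_2 → U_4 ← U_0 → U_6
  U_4 is a collider and U_4 is conditioned on, which opens it; U_0 is a fork and U_0 is not conditioned on — no node blocks this path, so it is active.
Path 3: U_2 → U_4 ← U_3 → U_6
  U_3 is a fork here and U_3 is conditioned on, so the path is blocked at U_3.
Path 4: U_2 ← U_0 → U_5 ← U_4 ← U_3 → U_6
  U_5 is a collider here and neither U_5 nor any of its descendants is conditioned on, so the collider stays closed — the path is blocked at U_5.
Path 5: U_2 ← U_0 → U_6
  U_0 is a fork and U_0 is not conditioned on — no node blocks this path, so it is active.
Path 6: U_2 ← U_0 → U_4 ← U_3 → U_6
  U_3 is a fork here and U_3 is conditioned on, so the path is blocked at U_3.
At least one path is unblocked, so d-separation fails.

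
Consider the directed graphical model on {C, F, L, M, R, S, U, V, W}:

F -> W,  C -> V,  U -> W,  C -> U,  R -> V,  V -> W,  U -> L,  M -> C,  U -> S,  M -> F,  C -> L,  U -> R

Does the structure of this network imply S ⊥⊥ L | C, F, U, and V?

Yes — S and L are d-separated given {C, F, U, V}.

There are 6 undirected paths between S and L; checking each against the conditioning set {C, F, U, V}:
Path 1: S ← U → R → V ← C → L
  U is a fork here and U is conditioned on, so the path is blocked at U.
Path 2: S ← U → R → V → W ← F ← M → C → L
  U is a fork here and U is conditioned on, so the path is blocked at U.
Path 3: S ← U ← C → L
  U is a chain here and U is conditioned on, so the path is blocked at U.
Path 4: S ← U → L
  U is a fork here and U is conditioned on, so the path is blocked at U.
Path 5: S ← U → W ← F ← M → C → L
  U is a fork here and U is conditioned on, so the path is blocked at U.
Path 6: S ← U → W ← V ← C → L
  U is a fork here and U is conditioned on, so the path is blocked at U.
Every path is blocked, so S and L are d-separated given {C, F, U, V}.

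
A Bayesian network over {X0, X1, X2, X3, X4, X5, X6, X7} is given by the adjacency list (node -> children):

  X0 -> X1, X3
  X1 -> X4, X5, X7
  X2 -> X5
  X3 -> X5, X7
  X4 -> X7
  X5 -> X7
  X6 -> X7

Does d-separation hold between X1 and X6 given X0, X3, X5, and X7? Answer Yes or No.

6 paths connect X1 and X6; each must be blocked for d-separation to hold:
Path 1: X1 ← X0 → X3 → X7 ← X6
  X0 is a fork here and X0 is conditioned on, so the path is blocked at X0.
Path 2: X1 ← X0 → X3 → X5 → X7 ← X6
  X0 is a fork here and X0 is conditioned on, so the path is blocked at X0.
Path 3: X1 → X7 ← X6
  X7 is a collider and X7 is conditioned on, which opens it — no node blocks this path, so it is active.
Path 4: X1 → X5 ← X3 → X7 ← X6
  X3 is a fork here and X3 is conditioned on, so the path is blocked at X3.
Path 5: X1 → X5 → X7 ← X6
  X5 is a chain here and X5 is conditioned on, so the path is blocked at X5.
Path 6: X1 → X4 → X7 ← X6
  X4 is a chain and X4 is not conditioned on; X7 is a collider and X7 is conditioned on, which opens it — no node blocks this path, so it is active.
At least one path is unblocked, so d-separation fails.

No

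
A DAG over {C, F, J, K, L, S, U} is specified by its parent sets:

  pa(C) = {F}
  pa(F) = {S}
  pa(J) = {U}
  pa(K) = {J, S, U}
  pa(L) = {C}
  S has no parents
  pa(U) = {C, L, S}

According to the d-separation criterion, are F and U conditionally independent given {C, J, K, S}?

Yes

There are 5 undirected paths between F and U; checking each against the conditioning set {C, J, K, S}:
Path 1: F → C → L → U
  C is a chain here and C is conditioned on, so the path is blocked at C.
Path 2: F → C → U
  C is a chain here and C is conditioned on, so the path is blocked at C.
Path 3: F ← S → U
  S is a fork here and S is conditioned on, so the path is blocked at S.
Path 4: F ← S → K ← J ← U
  S is a fork here and S is conditioned on, so the path is blocked at S.
Path 5: F ← S → K ← U
  S is a fork here and S is conditioned on, so the path is blocked at S.
Every path is blocked, so F and U are d-separated given {C, J, K, S}.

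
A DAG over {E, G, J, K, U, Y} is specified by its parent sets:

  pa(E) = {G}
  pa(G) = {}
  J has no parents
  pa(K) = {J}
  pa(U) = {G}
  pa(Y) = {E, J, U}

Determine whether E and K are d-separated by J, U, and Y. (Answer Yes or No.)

There are 2 undirected paths between E and K; checking each against the conditioning set {J, U, Y}:
Path 1: E ← G → U → Y ← J → K
  U is a chain here and U is conditioned on, so the path is blocked at U.
Path 2: E → Y ← J → K
  J is a fork here and J is conditioned on, so the path is blocked at J.
Every path is blocked, so E and K are d-separated given {J, U, Y}.

Yes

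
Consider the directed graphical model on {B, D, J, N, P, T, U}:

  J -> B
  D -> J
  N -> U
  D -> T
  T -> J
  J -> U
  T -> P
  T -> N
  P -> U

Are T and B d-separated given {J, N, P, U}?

Yes

4 paths connect T and B; each must be blocked for d-separation to hold:
Path 1: T → P → U ← J → B
  P is a chain here and P is conditioned on, so the path is blocked at P.
Path 2: T → J → B
  J is a chain here and J is conditioned on, so the path is blocked at J.
Path 3: T → N → U ← J → B
  N is a chain here and N is conditioned on, so the path is blocked at N.
Path 4: T ← D → J → B
  J is a chain here and J is conditioned on, so the path is blocked at J.
All paths are blocked; T ⊥ B | {J, N, P, U} holds.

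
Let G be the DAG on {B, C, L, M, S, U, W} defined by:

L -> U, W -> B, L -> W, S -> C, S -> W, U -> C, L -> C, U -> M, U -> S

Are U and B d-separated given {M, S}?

There are 6 undirected paths between U and B; checking each against the conditioning set {M, S}:
Path 1: U → S → W → B
  S is a chain here and S is conditioned on, so the path is blocked at S.
Path 2: U → S → C ← L → W → B
  S is a chain here and S is conditioned on, so the path is blocked at S.
Path 3: U ← L → W → B
  L is a fork and L is not conditioned on; W is a chain and W is not conditioned on — no node blocks this path, so it is active.
Path 4: U ← L → C ← S → W → B
  C is a collider here and neither C nor any of its descendants is conditioned on, so the collider stays closed — the path is blocked at C.
Path 5: U → C ← S → W → B
  C is a collider here and neither C nor any of its descendants is conditioned on, so the collider stays closed — the path is blocked at C.
Path 6: U → C ← L → W → B
  C is a collider here and neither C nor any of its descendants is conditioned on, so the collider stays closed — the path is blocked at C.
At least one path is unblocked, so d-separation fails.

No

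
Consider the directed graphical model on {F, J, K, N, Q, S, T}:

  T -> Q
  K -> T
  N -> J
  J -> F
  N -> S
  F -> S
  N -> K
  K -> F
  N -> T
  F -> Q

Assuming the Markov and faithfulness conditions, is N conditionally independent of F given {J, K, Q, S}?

6 paths connect N and F; each must be blocked for d-separation to hold:
Path 1: N → T → Q ← F
  T is a chain and T is not conditioned on; Q is a collider and Q is conditioned on, which opens it — no node blocks this path, so it is active.
Path 2: N → T ← K → F
  K is a fork here and K is conditioned on, so the path is blocked at K.
Path 3: N → K → T → Q ← F
  K is a chain here and K is conditioned on, so the path is blocked at K.
Path 4: N → K → F
  K is a chain here and K is conditioned on, so the path is blocked at K.
Path 5: N → J → F
  J is a chain here and J is conditioned on, so the path is blocked at J.
Path 6: N → S ← F
  S is a collider and S is conditioned on, which opens it — no node blocks this path, so it is active.
Because an active path exists, N and F are not d-separated.

No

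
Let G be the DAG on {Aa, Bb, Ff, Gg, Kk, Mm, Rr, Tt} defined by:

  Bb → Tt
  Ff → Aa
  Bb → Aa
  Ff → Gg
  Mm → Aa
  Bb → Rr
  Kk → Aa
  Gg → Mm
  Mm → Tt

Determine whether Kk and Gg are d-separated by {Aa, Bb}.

There are 3 undirected paths between Kk and Gg; checking each against the conditioning set {Aa, Bb}:
  1. Kk → Aa ← Mm ← Gg — Aa:collider[open]; Mm:chain[open] ⇒ active
  2. Kk → Aa ← Ff → Gg — Aa:collider[open]; Ff:fork[open] ⇒ active
  3. Kk → Aa ← Bb → Tt ← Mm ← Gg — Aa:collider[open]; Bb:fork[blocks]; Tt:collider[blocks]; Mm:chain[open] ⇒ blocked
At least one path is unblocked, so d-separation fails.

No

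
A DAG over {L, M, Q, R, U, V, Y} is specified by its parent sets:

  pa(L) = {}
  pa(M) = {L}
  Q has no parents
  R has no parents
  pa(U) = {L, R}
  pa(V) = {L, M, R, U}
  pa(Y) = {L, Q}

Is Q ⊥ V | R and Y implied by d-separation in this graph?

No

There are 4 undirected paths between Q and V; checking each against the conditioning set {R, Y}:
Path 1: Q → Y ← L → V
  Y is a collider and Y is conditioned on, which opens it; L is a fork and L is not conditioned on — no node blocks this path, so it is active.
Path 2: Q → Y ← L → M → V
  Y is a collider and Y is conditioned on, which opens it; L is a fork and L is not conditioned on; M is a chain and M is not conditioned on — no node blocks this path, so it is active.
Path 3: Q → Y ← L → U ← R → V
  U is a collider here and neither U nor any of its descendants is conditioned on, so the collider stays closed — the path is blocked at U.
Path 4: Q → Y ← L → U → V
  Y is a collider and Y is conditioned on, which opens it; L is a fork and L is not conditioned on; U is a chain and U is not conditioned on — no node blocks this path, so it is active.
Since the path Q → Y ← L → V is active, Q and V are not d-separated given {R, Y}.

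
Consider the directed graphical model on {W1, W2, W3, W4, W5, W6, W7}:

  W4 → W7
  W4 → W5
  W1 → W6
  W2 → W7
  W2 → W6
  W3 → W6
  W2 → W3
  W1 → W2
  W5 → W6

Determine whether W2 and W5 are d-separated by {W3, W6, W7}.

No

There are 4 undirected paths between W2 and W5; checking each against the conditioning set {W3, W6, W7}:
Path 1: W2 ← W1 → W6 ← W5
  W1 is a fork and W1 is not conditioned on; W6 is a collider and W6 is conditioned on, which opens it — no node blocks this path, so it is active.
Path 2: W2 → W7 ← W4 → W5
  W7 is a collider and W7 is conditioned on, which opens it; W4 is a fork and W4 is not conditioned on — no node blocks this path, so it is active.
Path 3: W2 → W6 ← W5
  W6 is a collider and W6 is conditioned on, which opens it — no node blocks this path, so it is active.
Path 4: W2 → W3 → W6 ← W5
  W3 is a chain here and W3 is conditioned on, so the path is blocked at W3.
Because an active path exists, W2 and W5 are not d-separated.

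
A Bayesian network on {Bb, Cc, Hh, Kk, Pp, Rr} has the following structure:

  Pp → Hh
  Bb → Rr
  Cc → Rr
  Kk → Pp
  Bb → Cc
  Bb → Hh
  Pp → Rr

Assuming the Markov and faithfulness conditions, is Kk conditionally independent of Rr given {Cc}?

No

There are 3 undirected paths between Kk and Rr; checking each against the conditioning set {Cc}:
Path 1: Kk → Pp → Hh ← Bb → Rr
  Hh is a collider here and neither Hh nor any of its descendants is conditioned on, so the collider stays closed — the path is blocked at Hh.
Path 2: Kk → Pp → Hh ← Bb → Cc → Rr
  Hh is a collider here and neither Hh nor any of its descendants is conditioned on, so the collider stays closed — the path is blocked at Hh.
Path 3: Kk → Pp → Rr
  Pp is a chain and Pp is not conditioned on — no node blocks this path, so it is active.
Because an active path exists, Kk and Rr are not d-separated.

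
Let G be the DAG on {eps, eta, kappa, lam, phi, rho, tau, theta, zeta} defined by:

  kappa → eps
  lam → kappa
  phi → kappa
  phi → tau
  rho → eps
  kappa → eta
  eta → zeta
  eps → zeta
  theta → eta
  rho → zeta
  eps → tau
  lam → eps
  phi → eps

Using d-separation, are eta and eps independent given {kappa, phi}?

6 paths connect eta and eps; each must be blocked for d-separation to hold:
Path 1: eta ← kappa → eps
  kappa is a fork here and kappa is conditioned on, so the path is blocked at kappa.
Path 2: eta ← kappa ← lam → eps
  kappa is a chain here and kappa is conditioned on, so the path is blocked at kappa.
Path 3: eta ← kappa ← phi → tau ← eps
  kappa is a chain here and kappa is conditioned on, so the path is blocked at kappa.
Path 4: eta ← kappa ← phi → eps
  kappa is a chain here and kappa is conditioned on, so the path is blocked at kappa.
Path 5: eta → zeta ← eps
  zeta is a collider here and neither zeta nor any of its descendants is conditioned on, so the collider stays closed — the path is blocked at zeta.
Path 6: eta → zeta ← rho → eps
  zeta is a collider here and neither zeta nor any of its descendants is conditioned on, so the collider stays closed — the path is blocked at zeta.
Every path is blocked, so eta and eps are d-separated given {kappa, phi}.

Yes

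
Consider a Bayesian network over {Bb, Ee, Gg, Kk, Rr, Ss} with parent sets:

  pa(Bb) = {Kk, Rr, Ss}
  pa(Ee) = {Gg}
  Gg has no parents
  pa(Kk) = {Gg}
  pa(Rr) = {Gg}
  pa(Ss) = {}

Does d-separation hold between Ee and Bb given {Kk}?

We examine all 2 paths between Ee and Bb:
Path 1: Ee ← Gg → Kk → Bb
  Kk is a chain here and Kk is conditioned on, so the path is blocked at Kk.
Path 2: Ee ← Gg → Rr → Bb
  Gg is a fork and Gg is not conditioned on; Rr is a chain and Rr is not conditioned on — no node blocks this path, so it is active.
At least one path is unblocked, so d-separation fails.

No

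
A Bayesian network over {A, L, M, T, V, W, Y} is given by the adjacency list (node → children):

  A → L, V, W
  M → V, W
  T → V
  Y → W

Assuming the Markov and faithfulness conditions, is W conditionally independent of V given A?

There are 2 undirected paths between W and V; checking each against the conditioning set {A}:
Path 1: W ← M → V
  M is a fork and M is not conditioned on — no node blocks this path, so it is active.
Path 2: W ← A → V
  A is a fork here and A is conditioned on, so the path is blocked at A.
Since the path W ← M → V is active, W and V are not d-separated given {A}.

No — W and V are not d-separated given {A}.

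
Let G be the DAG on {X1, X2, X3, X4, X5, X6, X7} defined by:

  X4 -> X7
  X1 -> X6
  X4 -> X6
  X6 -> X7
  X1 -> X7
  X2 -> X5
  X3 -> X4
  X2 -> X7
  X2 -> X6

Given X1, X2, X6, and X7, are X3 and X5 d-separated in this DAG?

6 paths connect X3 and X5; each must be blocked for d-separation to hold:
Path 1: X3 → X4 → X6 ← X1 → X7 ← X2 → X5
  X1 is a fork here and X1 is conditioned on, so the path is blocked at X1.
Path 2: X3 → X4 → X6 → X7 ← X2 → X5
  X6 is a chain here and X6 is conditioned on, so the path is blocked at X6.
Path 3: X3 → X4 → X6 ← X2 → X5
  X2 is a fork here and X2 is conditioned on, so the path is blocked at X2.
Path 4: X3 → X4 → X7 ← X6 ← X2 → X5
  X6 is a chain here and X6 is conditioned on, so the path is blocked at X6.
Path 5: X3 → X4 → X7 ← X1 → X6 ← X2 → X5
  X1 is a fork here and X1 is conditioned on, so the path is blocked at X1.
Path 6: X3 → X4 → X7 ← X2 → X5
  X2 is a fork here and X2 is conditioned on, so the path is blocked at X2.
All paths are blocked; X3 ⊥ X5 | {X1, X2, X6, X7} holds.

Yes — X3 and X5 are d-separated given {X1, X2, X6, X7}.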